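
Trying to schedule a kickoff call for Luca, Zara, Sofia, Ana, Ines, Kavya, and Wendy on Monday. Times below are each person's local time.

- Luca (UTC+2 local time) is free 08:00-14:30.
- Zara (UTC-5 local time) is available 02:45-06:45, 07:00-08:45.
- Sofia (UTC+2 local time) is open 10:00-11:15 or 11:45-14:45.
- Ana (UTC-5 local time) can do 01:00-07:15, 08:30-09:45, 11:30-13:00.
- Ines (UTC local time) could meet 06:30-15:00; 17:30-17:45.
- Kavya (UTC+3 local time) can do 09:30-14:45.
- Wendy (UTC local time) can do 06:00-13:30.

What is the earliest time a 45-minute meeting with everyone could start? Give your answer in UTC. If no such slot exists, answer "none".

08:00

Luca in UTC: 06:00-12:30 (subtract 2h to convert from UTC+2).
Zara in UTC: 07:45-11:45, 12:00-13:45 (add 5h to convert from UTC-5).
Sofia in UTC: 08:00-09:15, 09:45-12:45 (subtract 2h to convert from UTC+2).
Ana in UTC: 06:00-12:15, 13:30-14:45, 16:30-18:00 (add 5h to convert from UTC-5).
Ines in UTC: 06:30-15:00, 17:30-17:45.
Kavya in UTC: 06:30-11:45 (subtract 3h to convert from UTC+3).
Wendy in UTC: 06:00-13:30.
Luca ∩ Zara: 07:45-11:45, 12:00-12:30.
Luca ∩ Zara ∩ Sofia: 08:00-09:15, 09:45-11:45, 12:00-12:30.
Luca ∩ Zara ∩ Sofia ∩ Ana: 08:00-09:15, 09:45-11:45, 12:00-12:15.
Luca ∩ Zara ∩ Sofia ∩ Ana ∩ Ines: 08:00-09:15, 09:45-11:45, 12:00-12:15.
Luca ∩ Zara ∩ Sofia ∩ Ana ∩ Ines ∩ Kavya: 08:00-09:15, 09:45-11:45.
Luca ∩ Zara ∩ Sofia ∩ Ana ∩ Ines ∩ Kavya ∩ Wendy: 08:00-09:15, 09:45-11:45.
The first common window of at least 45 minutes is 08:00-09:15, so the earliest start is 08:00.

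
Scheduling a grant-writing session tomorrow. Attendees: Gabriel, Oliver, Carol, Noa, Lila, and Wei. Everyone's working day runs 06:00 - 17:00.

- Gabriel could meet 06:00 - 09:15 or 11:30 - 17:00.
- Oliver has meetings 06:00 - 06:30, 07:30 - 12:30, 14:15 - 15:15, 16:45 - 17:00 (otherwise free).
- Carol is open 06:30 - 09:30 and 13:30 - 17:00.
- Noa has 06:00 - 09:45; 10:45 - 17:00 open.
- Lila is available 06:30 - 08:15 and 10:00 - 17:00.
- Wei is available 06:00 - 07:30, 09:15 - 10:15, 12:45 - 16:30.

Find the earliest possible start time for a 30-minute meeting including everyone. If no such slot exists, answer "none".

Gabriel free: 06:00-09:15, 11:30-17:00.
Oliver free: 06:30-07:30, 12:30-14:15, 15:15-16:45 (invert busy blocks within the working day).
Carol free: 06:30-09:30, 13:30-17:00.
Noa free: 06:00-09:45, 10:45-17:00.
Lila free: 06:30-08:15, 10:00-17:00.
Wei free: 06:00-07:30, 09:15-10:15, 12:45-16:30.
Gabriel ∩ Oliver: 06:30-07:30, 12:30-14:15, 15:15-16:45.
Gabriel ∩ Oliver ∩ Carol: 06:30-07:30, 13:30-14:15, 15:15-16:45.
Gabriel ∩ Oliver ∩ Carol ∩ Noa: 06:30-07:30, 13:30-14:15, 15:15-16:45.
Gabriel ∩ Oliver ∩ Carol ∩ Noa ∩ Lila: 06:30-07:30, 13:30-14:15, 15:15-16:45.
Gabriel ∩ Oliver ∩ Carol ∩ Noa ∩ Lila ∩ Wei: 06:30-07:30, 13:30-14:15, 15:15-16:30.
The first common window of at least 30 minutes is 06:30-07:30, so the earliest start is 06:30.

06:30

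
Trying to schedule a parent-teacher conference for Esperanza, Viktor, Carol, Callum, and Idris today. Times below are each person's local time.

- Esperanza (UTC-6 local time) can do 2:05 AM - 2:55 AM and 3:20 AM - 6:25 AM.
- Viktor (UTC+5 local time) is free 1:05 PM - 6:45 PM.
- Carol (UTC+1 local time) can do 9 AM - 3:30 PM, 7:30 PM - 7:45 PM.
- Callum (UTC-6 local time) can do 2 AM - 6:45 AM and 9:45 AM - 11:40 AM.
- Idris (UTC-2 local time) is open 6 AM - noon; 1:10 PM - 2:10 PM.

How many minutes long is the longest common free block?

185

Esperanza in UTC: 08:05-08:55, 09:20-12:25 (add 6h to convert from UTC-6).
Viktor in UTC: 08:05-13:45 (subtract 5h to convert from UTC+5).
Carol in UTC: 08:00-14:30, 18:30-18:45 (subtract 1h to convert from UTC+1).
Callum in UTC: 08:00-12:45, 15:45-17:40 (add 6h to convert from UTC-6).
Idris in UTC: 08:00-14:00, 15:10-16:10 (add 2h to convert from UTC-2).
Esperanza ∩ Viktor: 08:05-08:55, 09:20-12:25.
Esperanza ∩ Viktor ∩ Carol: 08:05-08:55, 09:20-12:25.
Esperanza ∩ Viktor ∩ Carol ∩ Callum: 08:05-08:55, 09:20-12:25.
Esperanza ∩ Viktor ∩ Carol ∩ Callum ∩ Idris: 08:05-08:55, 09:20-12:25.
Those are the intersection windows.
The longest is 09:20-12:25 at 185 minutes.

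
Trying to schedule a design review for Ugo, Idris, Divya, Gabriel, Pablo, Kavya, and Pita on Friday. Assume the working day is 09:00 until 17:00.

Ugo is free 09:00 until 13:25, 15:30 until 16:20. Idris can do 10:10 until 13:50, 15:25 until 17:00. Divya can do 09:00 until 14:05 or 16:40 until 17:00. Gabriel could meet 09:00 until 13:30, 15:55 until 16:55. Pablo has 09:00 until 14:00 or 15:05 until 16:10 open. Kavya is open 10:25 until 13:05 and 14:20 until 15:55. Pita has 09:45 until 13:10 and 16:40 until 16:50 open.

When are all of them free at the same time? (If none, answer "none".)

Ugo ∩ Idris: 10:10-13:25, 15:30-16:20.
Ugo ∩ Idris ∩ Divya: 10:10-13:25.
Ugo ∩ Idris ∩ Divya ∩ Gabriel: 10:10-13:25.
Ugo ∩ Idris ∩ Divya ∩ Gabriel ∩ Pablo: 10:10-13:25.
Ugo ∩ Idris ∩ Divya ∩ Gabriel ∩ Pablo ∩ Kavya: 10:25-13:05.
Ugo ∩ Idris ∩ Divya ∩ Gabriel ∩ Pablo ∩ Kavya ∩ Pita: 10:25-13:05.

10:25-13:05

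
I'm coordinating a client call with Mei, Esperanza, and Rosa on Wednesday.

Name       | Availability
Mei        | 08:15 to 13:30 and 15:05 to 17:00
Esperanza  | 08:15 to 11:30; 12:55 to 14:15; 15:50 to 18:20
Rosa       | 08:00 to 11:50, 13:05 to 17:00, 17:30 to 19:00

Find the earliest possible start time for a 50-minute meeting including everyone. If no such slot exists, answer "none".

Mei ∩ Esperanza: 08:15-11:30, 12:55-13:30, 15:50-17:00.
Mei ∩ Esperanza ∩ Rosa: 08:15-11:30, 13:05-13:30, 15:50-17:00.
The first common window of at least 50 minutes is 08:15-11:30, so the earliest start is 08:15.

08:15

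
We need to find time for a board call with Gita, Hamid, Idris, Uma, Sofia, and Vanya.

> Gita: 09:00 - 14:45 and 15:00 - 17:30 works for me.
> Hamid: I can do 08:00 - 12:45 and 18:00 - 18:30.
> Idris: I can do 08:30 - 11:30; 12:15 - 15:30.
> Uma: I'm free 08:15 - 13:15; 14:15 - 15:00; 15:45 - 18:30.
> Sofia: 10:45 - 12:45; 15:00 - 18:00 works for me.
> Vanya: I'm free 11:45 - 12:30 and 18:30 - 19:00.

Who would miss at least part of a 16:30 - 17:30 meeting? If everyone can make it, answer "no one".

Gita: free for 16:30-17:30. Hamid: not fully free for 16:30-17:30. Idris: not fully free for 16:30-17:30. Uma: free for 16:30-17:30. Sofia: free for 16:30-17:30. Vanya: not fully free for 16:30-17:30.

Hamid, Idris, Vanya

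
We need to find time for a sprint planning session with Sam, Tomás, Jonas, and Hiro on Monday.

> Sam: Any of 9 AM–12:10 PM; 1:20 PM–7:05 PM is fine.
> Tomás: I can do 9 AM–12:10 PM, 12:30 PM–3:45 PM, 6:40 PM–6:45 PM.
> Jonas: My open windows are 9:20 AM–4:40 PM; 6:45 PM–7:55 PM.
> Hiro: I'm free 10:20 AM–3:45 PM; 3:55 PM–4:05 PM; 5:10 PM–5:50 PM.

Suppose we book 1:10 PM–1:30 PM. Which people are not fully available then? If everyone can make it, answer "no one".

Sam: not fully free for 13:10-13:30. Tomás: free for 13:10-13:30. Jonas: free for 13:10-13:30. Hiro: free for 13:10-13:30.

Sam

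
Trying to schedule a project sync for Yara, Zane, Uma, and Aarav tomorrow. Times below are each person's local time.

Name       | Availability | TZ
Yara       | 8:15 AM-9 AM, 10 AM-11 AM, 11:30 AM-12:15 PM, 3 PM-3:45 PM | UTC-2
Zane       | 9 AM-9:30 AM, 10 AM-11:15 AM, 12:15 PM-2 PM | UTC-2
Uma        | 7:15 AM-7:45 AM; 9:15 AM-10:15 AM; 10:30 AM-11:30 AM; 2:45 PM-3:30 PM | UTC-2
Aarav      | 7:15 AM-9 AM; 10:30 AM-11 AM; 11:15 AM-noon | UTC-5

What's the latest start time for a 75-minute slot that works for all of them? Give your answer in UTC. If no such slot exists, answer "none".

Yara in UTC: 10:15-11:00, 12:00-13:00, 13:30-14:15, 17:00-17:45 (add 2h to convert from UTC-2).
Zane in UTC: 11:00-11:30, 12:00-13:15, 14:15-16:00 (add 2h to convert from UTC-2).
Uma in UTC: 09:15-09:45, 11:15-12:15, 12:30-13:30, 16:45-17:30 (add 2h to convert from UTC-2).
Aarav in UTC: 12:15-14:00, 15:30-16:00, 16:15-17:00 (add 5h to convert from UTC-5).
Yara ∩ Zane: 12:00-13:00.
Yara ∩ Zane ∩ Uma: 12:00-12:15, 12:30-13:00.
Yara ∩ Zane ∩ Uma ∩ Aarav: 12:30-13:00.
Those are the intersection windows.
No common window is at least 75 minutes long.

none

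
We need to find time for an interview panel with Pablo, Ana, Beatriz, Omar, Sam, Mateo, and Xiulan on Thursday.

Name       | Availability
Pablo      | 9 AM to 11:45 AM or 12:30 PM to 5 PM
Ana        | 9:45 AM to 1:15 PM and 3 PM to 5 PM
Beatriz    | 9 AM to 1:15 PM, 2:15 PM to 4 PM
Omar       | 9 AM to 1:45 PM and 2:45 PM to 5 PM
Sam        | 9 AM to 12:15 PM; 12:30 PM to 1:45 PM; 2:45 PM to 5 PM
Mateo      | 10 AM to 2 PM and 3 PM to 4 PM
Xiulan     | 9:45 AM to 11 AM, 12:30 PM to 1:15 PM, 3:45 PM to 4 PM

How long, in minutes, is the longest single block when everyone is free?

60

Pablo ∩ Ana: 09:45-11:45, 12:30-13:15, 15:00-17:00.
Pablo ∩ Ana ∩ Beatriz: 09:45-11:45, 12:30-13:15, 15:00-16:00.
Pablo ∩ Ana ∩ Beatriz ∩ Omar: 09:45-11:45, 12:30-13:15, 15:00-16:00.
Pablo ∩ Ana ∩ Beatriz ∩ Omar ∩ Sam: 09:45-11:45, 12:30-13:15, 15:00-16:00.
Pablo ∩ Ana ∩ Beatriz ∩ Omar ∩ Sam ∩ Mateo: 10:00-11:45, 12:30-13:15, 15:00-16:00.
Pablo ∩ Ana ∩ Beatriz ∩ Omar ∩ Sam ∩ Mateo ∩ Xiulan: 10:00-11:00, 12:30-13:15, 15:45-16:00.
Those are the intersection windows.
The longest is 10:00-11:00 at 60 minutes.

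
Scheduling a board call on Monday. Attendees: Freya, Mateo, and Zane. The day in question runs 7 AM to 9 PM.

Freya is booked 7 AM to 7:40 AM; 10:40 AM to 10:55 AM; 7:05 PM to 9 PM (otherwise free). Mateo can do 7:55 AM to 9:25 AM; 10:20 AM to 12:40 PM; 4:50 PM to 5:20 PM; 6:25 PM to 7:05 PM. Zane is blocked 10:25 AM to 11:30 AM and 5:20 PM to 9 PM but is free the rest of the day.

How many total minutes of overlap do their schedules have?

195

Freya free: 07:40-10:40, 10:55-19:05 (invert busy blocks within the working day).
Mateo free: 07:55-09:25, 10:20-12:40, 16:50-17:20, 18:25-19:05.
Zane free: 07:00-10:25, 11:30-17:20 (invert busy blocks within the working day).
Freya ∩ Mateo: 07:55-09:25, 10:20-10:40, 10:55-12:40, 16:50-17:20, 18:25-19:05.
Freya ∩ Mateo ∩ Zane: 07:55-09:25, 10:20-10:25, 11:30-12:40, 16:50-17:20.
Summing the common windows: 90 + 5 + 70 + 30 = 195 minutes.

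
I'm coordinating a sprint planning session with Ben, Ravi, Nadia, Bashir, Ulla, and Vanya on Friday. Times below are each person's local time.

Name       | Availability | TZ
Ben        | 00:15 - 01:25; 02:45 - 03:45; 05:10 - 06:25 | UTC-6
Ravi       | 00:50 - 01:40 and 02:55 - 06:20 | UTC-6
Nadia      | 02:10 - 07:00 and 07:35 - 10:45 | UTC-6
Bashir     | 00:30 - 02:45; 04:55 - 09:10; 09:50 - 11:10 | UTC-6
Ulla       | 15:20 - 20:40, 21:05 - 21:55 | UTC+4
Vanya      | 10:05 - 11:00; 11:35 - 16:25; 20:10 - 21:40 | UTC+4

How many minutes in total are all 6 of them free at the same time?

Ben in UTC: 06:15-07:25, 08:45-09:45, 11:10-12:25 (add 6h to convert from UTC-6).
Ravi in UTC: 06:50-07:40, 08:55-12:20 (add 6h to convert from UTC-6).
Nadia in UTC: 08:10-13:00, 13:35-16:45 (add 6h to convert from UTC-6).
Bashir in UTC: 06:30-08:45, 10:55-15:10, 15:50-17:10 (add 6h to convert from UTC-6).
Ulla in UTC: 11:20-16:40, 17:05-17:55 (subtract 4h to convert from UTC+4).
Vanya in UTC: 06:05-07:00, 07:35-12:25, 16:10-17:40 (subtract 4h to convert from UTC+4).
Ben ∩ Ravi: 06:50-07:25, 08:55-09:45, 11:10-12:20.
Ben ∩ Ravi ∩ Nadia: 08:55-09:45, 11:10-12:20.
Ben ∩ Ravi ∩ Nadia ∩ Bashir: 11:10-12:20.
Ben ∩ Ravi ∩ Nadia ∩ Bashir ∩ Ulla: 11:20-12:20.
Ben ∩ Ravi ∩ Nadia ∩ Bashir ∩ Ulla ∩ Vanya: 11:20-12:20.
Those are the intersection windows.
That's a single block of 60 minutes.

60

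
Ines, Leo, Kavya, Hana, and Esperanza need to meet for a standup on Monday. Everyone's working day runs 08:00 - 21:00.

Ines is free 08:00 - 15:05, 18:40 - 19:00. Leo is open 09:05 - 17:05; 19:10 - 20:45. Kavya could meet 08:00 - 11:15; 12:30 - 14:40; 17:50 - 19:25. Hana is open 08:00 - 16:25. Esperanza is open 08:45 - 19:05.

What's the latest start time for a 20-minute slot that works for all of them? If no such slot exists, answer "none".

Ines ∩ Leo: 09:05-15:05.
Ines ∩ Leo ∩ Kavya: 09:05-11:15, 12:30-14:40.
Ines ∩ Leo ∩ Kavya ∩ Hana: 09:05-11:15, 12:30-14:40.
Ines ∩ Leo ∩ Kavya ∩ Hana ∩ Esperanza: 09:05-11:15, 12:30-14:40.
So the common availability across everyone is 09:05-11:15, 12:30-14:40.
The last common window of at least 20 minutes is 12:30-14:40; a 20-minute meeting can start as late as 14:20 and still end by 14:40.

14:20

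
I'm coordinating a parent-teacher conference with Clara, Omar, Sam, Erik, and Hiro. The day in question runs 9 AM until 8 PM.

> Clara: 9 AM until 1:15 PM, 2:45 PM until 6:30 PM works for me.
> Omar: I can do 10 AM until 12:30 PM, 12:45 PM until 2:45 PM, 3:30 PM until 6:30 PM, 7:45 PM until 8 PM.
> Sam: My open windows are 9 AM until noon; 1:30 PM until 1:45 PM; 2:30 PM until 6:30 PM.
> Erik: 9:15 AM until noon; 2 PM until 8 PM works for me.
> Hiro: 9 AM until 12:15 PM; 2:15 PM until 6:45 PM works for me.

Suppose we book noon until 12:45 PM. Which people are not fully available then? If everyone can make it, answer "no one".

Clara: free for 12:00-12:45. Omar: not fully free for 12:00-12:45. Sam: not fully free for 12:00-12:45. Erik: not fully free for 12:00-12:45. Hiro: not fully free for 12:00-12:45.

Erik, Hiro, Omar, Sam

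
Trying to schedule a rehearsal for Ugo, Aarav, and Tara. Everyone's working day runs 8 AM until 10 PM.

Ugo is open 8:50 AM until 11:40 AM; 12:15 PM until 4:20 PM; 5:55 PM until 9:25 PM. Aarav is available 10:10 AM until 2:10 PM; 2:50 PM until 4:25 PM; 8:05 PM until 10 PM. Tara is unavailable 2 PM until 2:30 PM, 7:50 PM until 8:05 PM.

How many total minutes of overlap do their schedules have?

365

Ugo free: 08:50-11:40, 12:15-16:20, 17:55-21:25.
Aarav free: 10:10-14:10, 14:50-16:25, 20:05-22:00.
Tara free: 08:00-14:00, 14:30-19:50, 20:05-22:00 (invert busy blocks within the working day).
Ugo ∩ Aarav: 10:10-11:40, 12:15-14:10, 14:50-16:20, 20:05-21:25.
Ugo ∩ Aarav ∩ Tara: 10:10-11:40, 12:15-14:00, 14:50-16:20, 20:05-21:25.
Those are the intersection windows.
Summing the common windows: 90 + 105 + 90 + 80 = 365 minutes.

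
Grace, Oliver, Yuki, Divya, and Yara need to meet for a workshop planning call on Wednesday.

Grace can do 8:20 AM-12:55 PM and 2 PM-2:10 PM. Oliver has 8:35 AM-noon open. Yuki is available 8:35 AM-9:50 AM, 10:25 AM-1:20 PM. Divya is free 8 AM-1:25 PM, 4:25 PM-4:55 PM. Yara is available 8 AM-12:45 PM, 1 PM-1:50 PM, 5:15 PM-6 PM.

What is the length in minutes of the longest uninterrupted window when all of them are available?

Grace ∩ Oliver: 08:35-12:00.
Grace ∩ Oliver ∩ Yuki: 08:35-09:50, 10:25-12:00.
Grace ∩ Oliver ∩ Yuki ∩ Divya: 08:35-09:50, 10:25-12:00.
Grace ∩ Oliver ∩ Yuki ∩ Divya ∩ Yara: 08:35-09:50, 10:25-12:00.
The longest is 10:25-12:00 at 95 minutes.

95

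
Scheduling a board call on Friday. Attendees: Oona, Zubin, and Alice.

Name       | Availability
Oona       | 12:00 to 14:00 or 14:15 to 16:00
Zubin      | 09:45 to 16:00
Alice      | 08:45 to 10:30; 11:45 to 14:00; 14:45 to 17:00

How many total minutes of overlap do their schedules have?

195

Oona ∩ Zubin: 12:00-14:00, 14:15-16:00.
Oona ∩ Zubin ∩ Alice: 12:00-14:00, 14:45-16:00.
So the common availability across everyone is 12:00-14:00, 14:45-16:00.
Summing the common windows: 120 + 75 = 195 minutes.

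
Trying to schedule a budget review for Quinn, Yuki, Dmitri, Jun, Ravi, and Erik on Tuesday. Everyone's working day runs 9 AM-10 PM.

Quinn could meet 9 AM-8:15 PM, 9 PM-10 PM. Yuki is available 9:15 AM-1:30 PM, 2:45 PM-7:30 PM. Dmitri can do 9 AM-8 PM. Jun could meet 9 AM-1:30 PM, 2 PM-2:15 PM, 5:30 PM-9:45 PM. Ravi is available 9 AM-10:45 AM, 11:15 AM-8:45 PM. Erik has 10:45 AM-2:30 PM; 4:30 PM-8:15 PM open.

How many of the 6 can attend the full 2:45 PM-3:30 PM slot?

4

Quinn, Yuki, Dmitri, and Ravi can make the full 14:45-15:30 slot — that's 4.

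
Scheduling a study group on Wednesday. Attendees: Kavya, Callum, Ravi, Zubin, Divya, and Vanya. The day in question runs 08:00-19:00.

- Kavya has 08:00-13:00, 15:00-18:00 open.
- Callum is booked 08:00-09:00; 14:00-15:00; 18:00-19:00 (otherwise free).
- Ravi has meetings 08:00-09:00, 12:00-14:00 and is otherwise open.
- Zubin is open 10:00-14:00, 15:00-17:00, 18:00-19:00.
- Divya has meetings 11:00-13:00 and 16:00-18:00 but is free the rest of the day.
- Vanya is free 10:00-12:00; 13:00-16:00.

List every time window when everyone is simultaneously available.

10:00-11:00, 15:00-16:00

Kavya free: 08:00-13:00, 15:00-18:00.
Callum free: 09:00-14:00, 15:00-18:00 (invert busy blocks within the working day).
Ravi free: 09:00-12:00, 14:00-19:00 (invert busy blocks within the working day).
Zubin free: 10:00-14:00, 15:00-17:00, 18:00-19:00.
Divya free: 08:00-11:00, 13:00-16:00, 18:00-19:00 (invert busy blocks within the working day).
Vanya free: 10:00-12:00, 13:00-16:00.
Kavya ∩ Callum: 09:00-13:00, 15:00-18:00.
Kavya ∩ Callum ∩ Ravi: 09:00-12:00, 15:00-18:00.
Kavya ∩ Callum ∩ Ravi ∩ Zubin: 10:00-12:00, 15:00-17:00.
Kavya ∩ Callum ∩ Ravi ∩ Zubin ∩ Divya: 10:00-11:00, 15:00-16:00.
Kavya ∩ Callum ∩ Ravi ∩ Zubin ∩ Divya ∩ Vanya: 10:00-11:00, 15:00-16:00.
Those are the intersection windows.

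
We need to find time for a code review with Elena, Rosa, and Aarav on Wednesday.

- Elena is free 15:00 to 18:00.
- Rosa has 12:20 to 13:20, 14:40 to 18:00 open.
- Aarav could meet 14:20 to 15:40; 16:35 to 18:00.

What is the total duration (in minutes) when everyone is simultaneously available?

Elena ∩ Rosa: 15:00-18:00.
Elena ∩ Rosa ∩ Aarav: 15:00-15:40, 16:35-18:00.
Those are the intersection windows.
Summing the common windows: 40 + 85 = 125 minutes.

125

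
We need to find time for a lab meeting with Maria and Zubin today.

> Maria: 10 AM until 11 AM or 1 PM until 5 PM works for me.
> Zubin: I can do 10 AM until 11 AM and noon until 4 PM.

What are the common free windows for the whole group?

Maria ∩ Zubin: 10:00-11:00, 13:00-16:00.
So the common availability across everyone is 10:00-11:00, 13:00-16:00.

10:00-11:00, 13:00-16:00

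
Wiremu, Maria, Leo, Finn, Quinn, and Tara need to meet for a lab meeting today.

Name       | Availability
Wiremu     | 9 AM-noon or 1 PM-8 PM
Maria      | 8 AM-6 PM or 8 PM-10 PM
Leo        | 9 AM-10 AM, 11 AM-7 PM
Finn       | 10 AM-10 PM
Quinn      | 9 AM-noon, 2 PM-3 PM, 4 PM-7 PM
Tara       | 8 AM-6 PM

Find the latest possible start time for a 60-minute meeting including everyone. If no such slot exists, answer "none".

Wiremu ∩ Maria: 09:00-12:00, 13:00-18:00.
Wiremu ∩ Maria ∩ Leo: 09:00-10:00, 11:00-12:00, 13:00-18:00.
Wiremu ∩ Maria ∩ Leo ∩ Finn: 11:00-12:00, 13:00-18:00.
Wiremu ∩ Maria ∩ Leo ∩ Finn ∩ Quinn: 11:00-12:00, 14:00-15:00, 16:00-18:00.
Wiremu ∩ Maria ∩ Leo ∩ Finn ∩ Quinn ∩ Tara: 11:00-12:00, 14:00-15:00, 16:00-18:00.
Those are the intersection windows.
The last common window of at least 60 minutes is 16:00-18:00; a 60-minute meeting can start as late as 17:00 and still end by 18:00.

17:00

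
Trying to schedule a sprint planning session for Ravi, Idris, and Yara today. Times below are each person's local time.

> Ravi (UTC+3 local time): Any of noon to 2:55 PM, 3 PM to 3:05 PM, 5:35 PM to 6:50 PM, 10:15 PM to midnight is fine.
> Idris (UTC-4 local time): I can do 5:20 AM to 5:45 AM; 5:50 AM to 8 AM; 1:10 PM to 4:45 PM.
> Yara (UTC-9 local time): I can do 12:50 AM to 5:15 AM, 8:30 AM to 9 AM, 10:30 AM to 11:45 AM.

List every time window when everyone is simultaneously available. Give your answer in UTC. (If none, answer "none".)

Ravi in UTC: 09:00-11:55, 12:00-12:05, 14:35-15:50, 19:15-21:00 (subtract 3h to convert from UTC+3).
Idris in UTC: 09:20-09:45, 09:50-12:00, 17:10-20:45 (add 4h to convert from UTC-4).
Yara in UTC: 09:50-14:15, 17:30-18:00, 19:30-20:45 (add 9h to convert from UTC-9).
Ravi ∩ Idris: 09:20-09:45, 09:50-11:55, 19:15-20:45.
Ravi ∩ Idris ∩ Yara: 09:50-11:55, 19:30-20:45.
Those are the intersection windows.

09:50-11:55, 19:30-20:45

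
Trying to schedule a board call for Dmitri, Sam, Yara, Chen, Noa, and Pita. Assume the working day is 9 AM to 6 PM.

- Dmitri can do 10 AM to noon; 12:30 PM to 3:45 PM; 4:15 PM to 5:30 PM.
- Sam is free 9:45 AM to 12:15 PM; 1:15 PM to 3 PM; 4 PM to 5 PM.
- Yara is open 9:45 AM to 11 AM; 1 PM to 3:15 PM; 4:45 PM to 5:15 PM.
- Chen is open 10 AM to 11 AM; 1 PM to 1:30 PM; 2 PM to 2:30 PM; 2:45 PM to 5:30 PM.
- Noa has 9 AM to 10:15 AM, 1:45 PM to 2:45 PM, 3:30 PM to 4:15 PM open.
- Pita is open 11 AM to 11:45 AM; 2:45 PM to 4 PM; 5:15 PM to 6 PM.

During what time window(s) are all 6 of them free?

none

Dmitri ∩ Sam: 10:00-12:00, 13:15-15:00, 16:15-17:00.
Dmitri ∩ Sam ∩ Yara: 10:00-11:00, 13:15-15:00, 16:45-17:00.
Dmitri ∩ Sam ∩ Yara ∩ Chen: 10:00-11:00, 13:15-13:30, 14:00-14:30, 14:45-15:00, 16:45-17:00.
Dmitri ∩ Sam ∩ Yara ∩ Chen ∩ Noa: 10:00-10:15, 14:00-14:30.
Dmitri ∩ Sam ∩ Yara ∩ Chen ∩ Noa ∩ Pita: ∅.
There is no time when everyone is free.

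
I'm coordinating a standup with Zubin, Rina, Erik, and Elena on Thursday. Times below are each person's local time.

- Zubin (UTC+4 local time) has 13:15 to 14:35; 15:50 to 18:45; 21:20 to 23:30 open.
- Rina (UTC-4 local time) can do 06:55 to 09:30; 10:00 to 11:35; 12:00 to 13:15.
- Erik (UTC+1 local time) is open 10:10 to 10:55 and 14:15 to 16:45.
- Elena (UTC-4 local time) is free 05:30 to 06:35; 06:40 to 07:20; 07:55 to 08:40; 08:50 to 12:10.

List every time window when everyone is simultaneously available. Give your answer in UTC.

Zubin in UTC: 09:15-10:35, 11:50-14:45, 17:20-19:30 (subtract 4h to convert from UTC+4).
Rina in UTC: 10:55-13:30, 14:00-15:35, 16:00-17:15 (add 4h to convert from UTC-4).
Erik in UTC: 09:10-09:55, 13:15-15:45 (subtract 1h to convert from UTC+1).
Elena in UTC: 09:30-10:35, 10:40-11:20, 11:55-12:40, 12:50-16:10 (add 4h to convert from UTC-4).
Zubin ∩ Rina: 11:50-13:30, 14:00-14:45.
Zubin ∩ Rina ∩ Erik: 13:15-13:30, 14:00-14:45.
Zubin ∩ Rina ∩ Erik ∩ Elena: 13:15-13:30, 14:00-14:45.
Those are the intersection windows.

13:15-13:30, 14:00-14:45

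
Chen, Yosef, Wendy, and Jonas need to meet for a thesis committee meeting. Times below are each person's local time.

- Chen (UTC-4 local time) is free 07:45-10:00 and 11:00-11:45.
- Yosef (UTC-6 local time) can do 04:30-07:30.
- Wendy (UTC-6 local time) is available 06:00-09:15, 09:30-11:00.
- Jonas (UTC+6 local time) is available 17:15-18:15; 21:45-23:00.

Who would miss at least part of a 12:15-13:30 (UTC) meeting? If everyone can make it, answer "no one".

Jonas

Chen in UTC: 11:45-14:00, 15:00-15:45 (add 4h to convert from UTC-4).
Yosef in UTC: 10:30-13:30 (add 6h to convert from UTC-6).
Wendy in UTC: 12:00-15:15, 15:30-17:00 (add 6h to convert from UTC-6).
Jonas in UTC: 11:15-12:15, 15:45-17:00 (subtract 6h to convert from UTC+6).
Chen: free for 12:15-13:30. Yosef: free for 12:15-13:30. Wendy: free for 12:15-13:30. Jonas: not fully free for 12:15-13:30.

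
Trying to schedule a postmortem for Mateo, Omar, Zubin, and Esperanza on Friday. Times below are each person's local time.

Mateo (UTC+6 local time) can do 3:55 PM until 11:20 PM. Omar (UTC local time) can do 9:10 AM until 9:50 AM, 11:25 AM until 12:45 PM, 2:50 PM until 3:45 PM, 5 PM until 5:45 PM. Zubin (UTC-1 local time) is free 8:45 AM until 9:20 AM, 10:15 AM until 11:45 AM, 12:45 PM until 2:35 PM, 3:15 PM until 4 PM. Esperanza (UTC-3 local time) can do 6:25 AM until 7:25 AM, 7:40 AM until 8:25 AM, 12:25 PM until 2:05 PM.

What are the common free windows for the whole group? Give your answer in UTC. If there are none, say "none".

Mateo in UTC: 09:55-17:20 (subtract 6h to convert from UTC+6).
Omar in UTC: 09:10-09:50, 11:25-12:45, 14:50-15:45, 17:00-17:45.
Zubin in UTC: 09:45-10:20, 11:15-12:45, 13:45-15:35, 16:15-17:00 (add 1h to convert from UTC-1).
Esperanza in UTC: 09:25-10:25, 10:40-11:25, 15:25-17:05 (add 3h to convert from UTC-3).
Mateo ∩ Omar: 11:25-12:45, 14:50-15:45, 17:00-17:20.
Mateo ∩ Omar ∩ Zubin: 11:25-12:45, 14:50-15:35.
Mateo ∩ Omar ∩ Zubin ∩ Esperanza: 15:25-15:35.

15:25-15:35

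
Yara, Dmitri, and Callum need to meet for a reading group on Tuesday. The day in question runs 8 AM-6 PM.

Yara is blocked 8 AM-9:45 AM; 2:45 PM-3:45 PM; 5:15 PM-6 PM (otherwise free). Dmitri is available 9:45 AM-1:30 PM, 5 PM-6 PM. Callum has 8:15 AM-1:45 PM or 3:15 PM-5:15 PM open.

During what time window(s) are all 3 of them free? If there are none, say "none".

09:45-13:30, 17:00-17:15

Yara free: 09:45-14:45, 15:45-17:15 (invert busy blocks within the working day).
Dmitri free: 09:45-13:30, 17:00-18:00.
Callum free: 08:15-13:45, 15:15-17:15.
Yara ∩ Dmitri: 09:45-13:30, 17:00-17:15.
Yara ∩ Dmitri ∩ Callum: 09:45-13:30, 17:00-17:15.
Those are the intersection windows.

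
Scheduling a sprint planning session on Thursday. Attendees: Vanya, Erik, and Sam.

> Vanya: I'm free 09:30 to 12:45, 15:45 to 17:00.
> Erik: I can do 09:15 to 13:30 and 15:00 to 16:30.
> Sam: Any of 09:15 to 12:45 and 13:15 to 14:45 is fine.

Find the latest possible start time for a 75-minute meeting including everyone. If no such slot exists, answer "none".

Vanya ∩ Erik: 09:30-12:45, 15:45-16:30.
Vanya ∩ Erik ∩ Sam: 09:30-12:45.
The last common window of at least 75 minutes is 09:30-12:45; a 75-minute meeting can start as late as 11:30 and still end by 12:45.

11:30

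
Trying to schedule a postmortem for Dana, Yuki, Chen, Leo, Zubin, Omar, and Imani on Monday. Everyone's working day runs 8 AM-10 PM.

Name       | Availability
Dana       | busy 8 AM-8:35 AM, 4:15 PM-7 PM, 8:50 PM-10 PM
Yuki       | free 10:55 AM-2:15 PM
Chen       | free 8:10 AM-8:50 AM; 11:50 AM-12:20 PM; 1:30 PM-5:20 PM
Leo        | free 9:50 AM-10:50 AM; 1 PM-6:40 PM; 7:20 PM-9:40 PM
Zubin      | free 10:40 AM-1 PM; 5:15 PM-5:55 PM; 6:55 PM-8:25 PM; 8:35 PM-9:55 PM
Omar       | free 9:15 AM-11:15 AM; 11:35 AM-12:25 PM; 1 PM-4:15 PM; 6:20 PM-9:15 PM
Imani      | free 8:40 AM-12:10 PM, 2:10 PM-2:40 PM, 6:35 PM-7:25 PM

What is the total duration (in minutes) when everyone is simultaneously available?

0

Dana free: 08:35-16:15, 19:00-20:50 (invert busy blocks within the working day).
Yuki free: 10:55-14:15.
Chen free: 08:10-08:50, 11:50-12:20, 13:30-17:20.
Leo free: 09:50-10:50, 13:00-18:40, 19:20-21:40.
Zubin free: 10:40-13:00, 17:15-17:55, 18:55-20:25, 20:35-21:55.
Omar free: 09:15-11:15, 11:35-12:25, 13:00-16:15, 18:20-21:15.
Imani free: 08:40-12:10, 14:10-14:40, 18:35-19:25.
Dana ∩ Yuki: 10:55-14:15.
Dana ∩ Yuki ∩ Chen: 11:50-12:20, 13:30-14:15.
Dana ∩ Yuki ∩ Chen ∩ Leo: 13:30-14:15.
Dana ∩ Yuki ∩ Chen ∩ Leo ∩ Zubin: ∅.
Dana ∩ Yuki ∩ Chen ∩ Leo ∩ Zubin ∩ Omar: ∅.
Dana ∩ Yuki ∩ Chen ∩ Leo ∩ Zubin ∩ Omar ∩ Imani: ∅.
There is no time when everyone is free.
There is no common window, so the total is 0 minutes.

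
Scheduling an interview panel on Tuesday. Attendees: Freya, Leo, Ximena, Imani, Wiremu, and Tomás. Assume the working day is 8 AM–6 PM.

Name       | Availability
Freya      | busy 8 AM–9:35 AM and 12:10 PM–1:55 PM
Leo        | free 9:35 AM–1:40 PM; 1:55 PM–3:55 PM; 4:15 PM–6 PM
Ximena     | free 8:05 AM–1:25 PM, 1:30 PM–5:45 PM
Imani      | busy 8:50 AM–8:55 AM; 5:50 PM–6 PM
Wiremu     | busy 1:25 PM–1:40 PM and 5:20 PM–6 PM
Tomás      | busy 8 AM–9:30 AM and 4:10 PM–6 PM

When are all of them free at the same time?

09:35-12:10, 13:55-15:55

Freya free: 09:35-12:10, 13:55-18:00 (invert busy blocks within the working day).
Leo free: 09:35-13:40, 13:55-15:55, 16:15-18:00.
Ximena free: 08:05-13:25, 13:30-17:45.
Imani free: 08:00-08:50, 08:55-17:50 (invert busy blocks within the working day).
Wiremu free: 08:00-13:25, 13:40-17:20 (invert busy blocks within the working day).
Tomás free: 09:30-16:10 (invert busy blocks within the working day).
Freya ∩ Leo: 09:35-12:10, 13:55-15:55, 16:15-18:00.
Freya ∩ Leo ∩ Ximena: 09:35-12:10, 13:55-15:55, 16:15-17:45.
Freya ∩ Leo ∩ Ximena ∩ Imani: 09:35-12:10, 13:55-15:55, 16:15-17:45.
Freya ∩ Leo ∩ Ximena ∩ Imani ∩ Wiremu: 09:35-12:10, 13:55-15:55, 16:15-17:20.
Freya ∩ Leo ∩ Ximena ∩ Imani ∩ Wiremu ∩ Tomás: 09:35-12:10, 13:55-15:55.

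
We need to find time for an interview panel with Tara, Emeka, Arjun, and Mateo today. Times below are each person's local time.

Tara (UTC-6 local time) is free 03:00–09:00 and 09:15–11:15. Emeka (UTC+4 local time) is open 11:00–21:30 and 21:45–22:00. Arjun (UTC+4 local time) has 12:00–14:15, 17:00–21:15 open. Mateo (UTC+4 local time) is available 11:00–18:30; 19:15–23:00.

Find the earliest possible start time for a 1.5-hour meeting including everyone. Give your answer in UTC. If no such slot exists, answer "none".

Tara in UTC: 09:00-15:00, 15:15-17:15 (add 6h to convert from UTC-6).
Emeka in UTC: 07:00-17:30, 17:45-18:00 (subtract 4h to convert from UTC+4).
Arjun in UTC: 08:00-10:15, 13:00-17:15 (subtract 4h to convert from UTC+4).
Mateo in UTC: 07:00-14:30, 15:15-19:00 (subtract 4h to convert from UTC+4).
Tara ∩ Emeka: 09:00-15:00, 15:15-17:15.
Tara ∩ Emeka ∩ Arjun: 09:00-10:15, 13:00-15:00, 15:15-17:15.
Tara ∩ Emeka ∩ Arjun ∩ Mateo: 09:00-10:15, 13:00-14:30, 15:15-17:15.
So the common availability across everyone is 09:00-10:15, 13:00-14:30, 15:15-17:15.
The first common window of at least 90 minutes is 13:00-14:30, so the earliest start is 13:00.

13:00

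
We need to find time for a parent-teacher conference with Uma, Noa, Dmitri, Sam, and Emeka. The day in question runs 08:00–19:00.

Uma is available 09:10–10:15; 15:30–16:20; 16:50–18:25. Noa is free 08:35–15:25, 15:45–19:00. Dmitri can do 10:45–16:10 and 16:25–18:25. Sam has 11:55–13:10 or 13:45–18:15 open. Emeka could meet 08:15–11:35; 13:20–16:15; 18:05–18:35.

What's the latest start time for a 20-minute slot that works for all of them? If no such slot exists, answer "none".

Uma ∩ Noa: 09:10-10:15, 15:45-16:20, 16:50-18:25.
Uma ∩ Noa ∩ Dmitri: 15:45-16:10, 16:50-18:25.
Uma ∩ Noa ∩ Dmitri ∩ Sam: 15:45-16:10, 16:50-18:15.
Uma ∩ Noa ∩ Dmitri ∩ Sam ∩ Emeka: 15:45-16:10, 18:05-18:15.
The last common window of at least 20 minutes is 15:45-16:10; a 20-minute meeting can start as late as 15:50 and still end by 16:10.

15:50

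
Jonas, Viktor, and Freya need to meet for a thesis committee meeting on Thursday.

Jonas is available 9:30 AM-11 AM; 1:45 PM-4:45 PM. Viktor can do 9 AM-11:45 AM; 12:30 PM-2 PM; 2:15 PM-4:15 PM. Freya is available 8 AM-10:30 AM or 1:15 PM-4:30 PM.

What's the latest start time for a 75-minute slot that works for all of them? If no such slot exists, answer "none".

Jonas ∩ Viktor: 09:30-11:00, 13:45-14:00, 14:15-16:15.
Jonas ∩ Viktor ∩ Freya: 09:30-10:30, 13:45-14:00, 14:15-16:15.
Those are the intersection windows.
The last common window of at least 75 minutes is 14:15-16:15; a 75-minute meeting can start as late as 15:00 and still end by 16:15.

15:00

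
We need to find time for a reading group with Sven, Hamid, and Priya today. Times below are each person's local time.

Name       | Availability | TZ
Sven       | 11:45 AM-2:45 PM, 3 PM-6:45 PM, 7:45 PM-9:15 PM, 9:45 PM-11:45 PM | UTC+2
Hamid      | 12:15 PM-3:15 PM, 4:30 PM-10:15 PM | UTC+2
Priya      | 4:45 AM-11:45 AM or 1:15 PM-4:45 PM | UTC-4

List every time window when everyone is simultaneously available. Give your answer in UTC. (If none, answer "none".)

Sven in UTC: 09:45-12:45, 13:00-16:45, 17:45-19:15, 19:45-21:45 (subtract 2h to convert from UTC+2).
Hamid in UTC: 10:15-13:15, 14:30-20:15 (subtract 2h to convert from UTC+2).
Priya in UTC: 08:45-15:45, 17:15-20:45 (add 4h to convert from UTC-4).
Sven ∩ Hamid: 10:15-12:45, 13:00-13:15, 14:30-16:45, 17:45-19:15, 19:45-20:15.
Sven ∩ Hamid ∩ Priya: 10:15-12:45, 13:00-13:15, 14:30-15:45, 17:45-19:15, 19:45-20:15.
Those are the intersection windows.

10:15-12:45, 13:00-13:15, 14:30-15:45, 17:45-19:15, 19:45-20:15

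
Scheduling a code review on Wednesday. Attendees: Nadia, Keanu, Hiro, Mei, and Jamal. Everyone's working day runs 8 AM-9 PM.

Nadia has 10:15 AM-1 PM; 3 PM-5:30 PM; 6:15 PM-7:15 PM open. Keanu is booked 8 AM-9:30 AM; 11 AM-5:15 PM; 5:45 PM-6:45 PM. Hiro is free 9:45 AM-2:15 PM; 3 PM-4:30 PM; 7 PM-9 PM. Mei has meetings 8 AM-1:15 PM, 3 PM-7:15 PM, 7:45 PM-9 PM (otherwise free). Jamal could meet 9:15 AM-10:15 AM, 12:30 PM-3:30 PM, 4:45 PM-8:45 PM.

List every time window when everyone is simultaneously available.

Nadia free: 10:15-13:00, 15:00-17:30, 18:15-19:15.
Keanu free: 09:30-11:00, 17:15-17:45, 18:45-21:00 (invert busy blocks within the working day).
Hiro free: 09:45-14:15, 15:00-16:30, 19:00-21:00.
Mei free: 13:15-15:00, 19:15-19:45 (invert busy blocks within the working day).
Jamal free: 09:15-10:15, 12:30-15:30, 16:45-20:45.
Nadia ∩ Keanu: 10:15-11:00, 17:15-17:30, 18:45-19:15.
Nadia ∩ Keanu ∩ Hiro: 10:15-11:00, 19:00-19:15.
Nadia ∩ Keanu ∩ Hiro ∩ Mei: ∅.
Nadia ∩ Keanu ∩ Hiro ∩ Mei ∩ Jamal: ∅.
There is no time when everyone is free.

none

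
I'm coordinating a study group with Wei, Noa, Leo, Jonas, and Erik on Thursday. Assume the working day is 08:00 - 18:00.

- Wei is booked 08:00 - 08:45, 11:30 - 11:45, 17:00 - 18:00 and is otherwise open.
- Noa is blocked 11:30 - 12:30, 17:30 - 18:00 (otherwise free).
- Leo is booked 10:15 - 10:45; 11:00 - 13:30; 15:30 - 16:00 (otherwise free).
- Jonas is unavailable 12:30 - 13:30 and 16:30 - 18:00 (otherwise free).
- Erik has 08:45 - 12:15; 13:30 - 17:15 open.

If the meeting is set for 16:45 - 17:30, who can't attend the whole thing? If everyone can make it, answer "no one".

Wei free: 08:45-11:30, 11:45-17:00 (invert busy blocks within the working day).
Noa free: 08:00-11:30, 12:30-17:30 (invert busy blocks within the working day).
Leo free: 08:00-10:15, 10:45-11:00, 13:30-15:30, 16:00-18:00 (invert busy blocks within the working day).
Jonas free: 08:00-12:30, 13:30-16:30 (invert busy blocks within the working day).
Erik free: 08:45-12:15, 13:30-17:15.
Wei: not fully free for 16:45-17:30. Noa: free for 16:45-17:30. Leo: free for 16:45-17:30. Jonas: not fully free for 16:45-17:30. Erik: not fully free for 16:45-17:30.

Erik, Jonas, Wei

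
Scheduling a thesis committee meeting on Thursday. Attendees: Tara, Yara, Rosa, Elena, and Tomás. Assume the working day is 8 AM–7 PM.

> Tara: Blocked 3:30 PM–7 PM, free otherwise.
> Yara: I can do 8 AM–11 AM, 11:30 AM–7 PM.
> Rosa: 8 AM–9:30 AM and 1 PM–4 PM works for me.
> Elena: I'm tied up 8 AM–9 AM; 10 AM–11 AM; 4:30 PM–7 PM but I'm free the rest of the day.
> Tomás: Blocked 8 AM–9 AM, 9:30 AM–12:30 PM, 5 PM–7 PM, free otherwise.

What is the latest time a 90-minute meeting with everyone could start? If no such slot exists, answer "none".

Tara free: 08:00-15:30 (invert busy blocks within the working day).
Yara free: 08:00-11:00, 11:30-19:00.
Rosa free: 08:00-09:30, 13:00-16:00.
Elena free: 09:00-10:00, 11:00-16:30 (invert busy blocks within the working day).
Tomás free: 09:00-09:30, 12:30-17:00 (invert busy blocks within the working day).
Tara ∩ Yara: 08:00-11:00, 11:30-15:30.
Tara ∩ Yara ∩ Rosa: 08:00-09:30, 13:00-15:30.
Tara ∩ Yara ∩ Rosa ∩ Elena: 09:00-09:30, 13:00-15:30.
Tara ∩ Yara ∩ Rosa ∩ Elena ∩ Tomás: 09:00-09:30, 13:00-15:30.
The last common window of at least 90 minutes is 13:00-15:30; a 90-minute meeting can start as late as 14:00 and still end by 15:30.

14:00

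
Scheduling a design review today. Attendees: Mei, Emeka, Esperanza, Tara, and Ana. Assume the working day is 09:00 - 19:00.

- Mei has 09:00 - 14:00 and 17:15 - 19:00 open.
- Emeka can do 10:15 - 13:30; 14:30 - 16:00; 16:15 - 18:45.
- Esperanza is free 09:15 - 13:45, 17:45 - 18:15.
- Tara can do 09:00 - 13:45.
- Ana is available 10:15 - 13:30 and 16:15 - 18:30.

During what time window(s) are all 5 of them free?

Mei ∩ Emeka: 10:15-13:30, 17:15-18:45.
Mei ∩ Emeka ∩ Esperanza: 10:15-13:30, 17:45-18:15.
Mei ∩ Emeka ∩ Esperanza ∩ Tara: 10:15-13:30.
Mei ∩ Emeka ∩ Esperanza ∩ Tara ∩ Ana: 10:15-13:30.
Those are the intersection windows.

10:15-13:30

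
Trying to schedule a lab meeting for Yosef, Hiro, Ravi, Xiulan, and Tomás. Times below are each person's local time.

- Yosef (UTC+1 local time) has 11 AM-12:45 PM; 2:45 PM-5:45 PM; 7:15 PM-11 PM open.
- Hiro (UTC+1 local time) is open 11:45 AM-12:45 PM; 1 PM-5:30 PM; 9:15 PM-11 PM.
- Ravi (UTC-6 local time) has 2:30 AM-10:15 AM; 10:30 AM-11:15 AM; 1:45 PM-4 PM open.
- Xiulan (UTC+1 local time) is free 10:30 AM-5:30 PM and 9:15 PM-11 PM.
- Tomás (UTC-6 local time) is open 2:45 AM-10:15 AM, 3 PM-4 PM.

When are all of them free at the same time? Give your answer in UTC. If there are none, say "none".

Yosef in UTC: 10:00-11:45, 13:45-16:45, 18:15-22:00 (subtract 1h to convert from UTC+1).
Hiro in UTC: 10:45-11:45, 12:00-16:30, 20:15-22:00 (subtract 1h to convert from UTC+1).
Ravi in UTC: 08:30-16:15, 16:30-17:15, 19:45-22:00 (add 6h to convert from UTC-6).
Xiulan in UTC: 09:30-16:30, 20:15-22:00 (subtract 1h to convert from UTC+1).
Tomás in UTC: 08:45-16:15, 21:00-22:00 (add 6h to convert from UTC-6).
Yosef ∩ Hiro: 10:45-11:45, 13:45-16:30, 20:15-22:00.
Yosef ∩ Hiro ∩ Ravi: 10:45-11:45, 13:45-16:15, 20:15-22:00.
Yosef ∩ Hiro ∩ Ravi ∩ Xiulan: 10:45-11:45, 13:45-16:15, 20:15-22:00.
Yosef ∩ Hiro ∩ Ravi ∩ Xiulan ∩ Tomás: 10:45-11:45, 13:45-16:15, 21:00-22:00.

10:45-11:45, 13:45-16:15, 21:00-22:00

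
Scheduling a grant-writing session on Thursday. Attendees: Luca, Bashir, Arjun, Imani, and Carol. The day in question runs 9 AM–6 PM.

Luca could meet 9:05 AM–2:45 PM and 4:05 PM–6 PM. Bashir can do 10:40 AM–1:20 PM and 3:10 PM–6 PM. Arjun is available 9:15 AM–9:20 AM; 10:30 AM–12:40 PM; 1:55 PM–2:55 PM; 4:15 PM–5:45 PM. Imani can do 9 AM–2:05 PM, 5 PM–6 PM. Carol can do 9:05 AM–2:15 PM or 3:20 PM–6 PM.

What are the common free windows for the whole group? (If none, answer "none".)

10:40-12:40, 17:00-17:45

Luca ∩ Bashir: 10:40-13:20, 16:05-18:00.
Luca ∩ Bashir ∩ Arjun: 10:40-12:40, 16:15-17:45.
Luca ∩ Bashir ∩ Arjun ∩ Imani: 10:40-12:40, 17:00-17:45.
Luca ∩ Bashir ∩ Arjun ∩ Imani ∩ Carol: 10:40-12:40, 17:00-17:45.
Those are the intersection windows.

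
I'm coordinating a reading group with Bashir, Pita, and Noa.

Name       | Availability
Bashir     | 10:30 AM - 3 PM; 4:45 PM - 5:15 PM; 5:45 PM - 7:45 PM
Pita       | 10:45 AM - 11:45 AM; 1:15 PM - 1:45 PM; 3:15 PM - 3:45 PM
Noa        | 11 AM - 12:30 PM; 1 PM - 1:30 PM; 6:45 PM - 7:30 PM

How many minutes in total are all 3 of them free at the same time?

Bashir ∩ Pita: 10:45-11:45, 13:15-13:45.
Bashir ∩ Pita ∩ Noa: 11:00-11:45, 13:15-13:30.
So the common availability across everyone is 11:00-11:45, 13:15-13:30.
Summing the common windows: 45 + 15 = 60 minutes.

60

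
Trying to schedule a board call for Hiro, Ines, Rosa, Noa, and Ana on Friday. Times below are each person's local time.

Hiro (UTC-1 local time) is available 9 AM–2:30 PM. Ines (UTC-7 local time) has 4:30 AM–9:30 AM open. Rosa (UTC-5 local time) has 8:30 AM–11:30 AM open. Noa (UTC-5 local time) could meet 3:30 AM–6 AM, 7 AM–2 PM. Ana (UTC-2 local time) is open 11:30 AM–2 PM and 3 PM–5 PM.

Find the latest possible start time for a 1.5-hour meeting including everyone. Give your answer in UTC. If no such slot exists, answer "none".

Hiro in UTC: 10:00-15:30 (add 1h to convert from UTC-1).
Ines in UTC: 11:30-16:30 (add 7h to convert from UTC-7).
Rosa in UTC: 13:30-16:30 (add 5h to convert from UTC-5).
Noa in UTC: 08:30-11:00, 12:00-19:00 (add 5h to convert from UTC-5).
Ana in UTC: 13:30-16:00, 17:00-19:00 (add 2h to convert from UTC-2).
Hiro ∩ Ines: 11:30-15:30.
Hiro ∩ Ines ∩ Rosa: 13:30-15:30.
Hiro ∩ Ines ∩ Rosa ∩ Noa: 13:30-15:30.
Hiro ∩ Ines ∩ Rosa ∩ Noa ∩ Ana: 13:30-15:30.
Those are the intersection windows.
The last common window of at least 90 minutes is 13:30-15:30; a 90-minute meeting can start as late as 14:00 and still end by 15:30.

14:00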